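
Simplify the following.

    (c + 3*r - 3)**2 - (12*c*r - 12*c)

Expanding gives c**2 - 6*c*r + 6*c + 9*r**2 - 18*r + 9, a perfect square.

(c - 3*r + 3)**2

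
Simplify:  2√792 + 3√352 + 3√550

2√792 = 12*√22; 3√352 = 12*√22; 3√550 = 15*√22
Combine: (12 + 12 + 15)·√22 = 39*√22

39*√22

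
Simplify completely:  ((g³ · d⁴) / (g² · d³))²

d²*g²

Inside the bracket: g¹ · d¹
Raise to the power 2: g² · d²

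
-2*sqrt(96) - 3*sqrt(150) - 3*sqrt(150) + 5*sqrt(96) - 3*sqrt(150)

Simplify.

-33*sqrt(6)

2*sqrt(96) = 8*sqrt(6); 3*sqrt(150) = 15*sqrt(6); 3*sqrt(150) = 15*sqrt(6); 5*sqrt(96) = 20*sqrt(6); 3*sqrt(150) = 15*sqrt(6)
Combine: (-8 - 15 - 15 + 20 - 15)·sqrt(6) = -33*sqrt(6)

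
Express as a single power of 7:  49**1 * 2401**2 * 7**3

49**1 = 7**2; 2401**2 = 7**8; 7**3 = 7**3
Combine exponents: 7**13

7**13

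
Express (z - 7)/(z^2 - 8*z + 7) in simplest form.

1/(z - 1)

Factor: z^2 - 8*z + 7 = (z - 7)*(z - 1)
Cancel the common factor (z - 7).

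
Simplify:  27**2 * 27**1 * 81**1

3**13

27**2 = 3**6; 27**1 = 3**3; 81**1 = 3**4
Combine exponents: 3**13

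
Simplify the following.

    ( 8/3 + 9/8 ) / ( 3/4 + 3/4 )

Numerator: 8/3 + 9/8 = 91/24
Denominator: 3/4 + 3/4 = 3/2
Divide: (91/24) · (2/3) = 91/36

91/36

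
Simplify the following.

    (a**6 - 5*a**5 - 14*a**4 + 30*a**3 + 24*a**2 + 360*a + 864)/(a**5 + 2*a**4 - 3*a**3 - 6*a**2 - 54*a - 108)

(a**2 - 10*a + 24)/(a - 3)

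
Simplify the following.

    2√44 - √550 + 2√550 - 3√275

2√44 = 4*√11; √550 = 5*√22; 2√550 = 10*√22; 3√275 = 15*√11

-11*√11 + 5*√22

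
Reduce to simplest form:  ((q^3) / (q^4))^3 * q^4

Inside the bracket: (q^-1)
Raise to the power 3: (q^-3)
Multiply by q^4: add exponents.

q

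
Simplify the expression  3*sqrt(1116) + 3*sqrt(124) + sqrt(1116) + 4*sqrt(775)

50*sqrt(31)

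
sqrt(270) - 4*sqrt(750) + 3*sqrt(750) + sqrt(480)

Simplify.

2*sqrt(30)

sqrt(270) = 3*sqrt(30); 4*sqrt(750) = 20*sqrt(30); 3*sqrt(750) = 15*sqrt(30); sqrt(480) = 4*sqrt(30)
Combine: (3 - 20 + 15 + 4)·sqrt(30) = 2*sqrt(30)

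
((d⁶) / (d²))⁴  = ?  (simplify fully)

Inside the bracket: d⁴
Raise to the power 4: d^16

d^16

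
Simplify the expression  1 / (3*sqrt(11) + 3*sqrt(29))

(-sqrt(11) + sqrt(29))/54

Multiply numerator and denominator by -3*sqrt(11) + 3*sqrt(29).
Denominator becomes 162; numerator becomes -3*sqrt(11) + 3*sqrt(29).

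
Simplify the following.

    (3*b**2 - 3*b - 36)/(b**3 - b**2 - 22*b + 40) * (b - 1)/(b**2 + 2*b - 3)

3/(b**2 + 3*b - 10)

Factor: 3*b**2 - 3*b - 36 = 3*(b - 4)*(b + 3);  b**3 - b**2 - 22*b + 40 = (b + 5)*(b - 2)*(b - 4);  b**2 + 2*b - 3 = (b - 1)*(b + 3)
Cancel the common factors (b - 4), (b + 3), (b - 1).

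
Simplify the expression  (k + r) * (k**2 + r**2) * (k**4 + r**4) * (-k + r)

Telescope via difference of squares: (r+k)(r-k) = -k**2 + r**2, then repeat with the next factor.

-k**8 + r**8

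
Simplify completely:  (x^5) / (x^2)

Quotient: x^3

x^3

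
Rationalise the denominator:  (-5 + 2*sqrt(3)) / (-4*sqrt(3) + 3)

(-9 + 14*sqrt(3))/39

Multiply numerator and denominator by 3 + 4*sqrt(3).
Denominator becomes -39; numerator becomes -14*sqrt(3) + 9.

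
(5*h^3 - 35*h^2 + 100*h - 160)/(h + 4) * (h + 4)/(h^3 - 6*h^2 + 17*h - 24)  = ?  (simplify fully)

Factor: 5*h^3 - 35*h^2 + 100*h - 160 = 5*(h - 4)*(h^2 - 3*h + 8);  h^3 - 6*h^2 + 17*h - 24 = (h - 3)*(h^2 - 3*h + 8)
Cancel the common factors (h^2 - 3*h + 8), (h + 4).

(5*h - 20)/(h - 3)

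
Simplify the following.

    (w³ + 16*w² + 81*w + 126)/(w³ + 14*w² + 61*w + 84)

Factor: w³ + 16*w² + 81*w + 126 = (w + 7)·(w + 6)·(w + 3);  w³ + 14*w² + 61*w + 84 = (w + 4)·(w + 3)·(w + 7)
Cancel the common factors (w + 7), (w + 3).

(w + 6)/(w + 4)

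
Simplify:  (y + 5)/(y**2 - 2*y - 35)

Factor: y**2 - 2*y - 35 = (y + 5)*(y - 7)
Cancel the common factor (y + 5).

1/(y - 7)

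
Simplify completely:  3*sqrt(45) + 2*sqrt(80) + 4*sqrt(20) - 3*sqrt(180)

7*sqrt(5)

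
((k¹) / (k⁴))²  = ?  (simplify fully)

Inside the bracket: (k^-3)
Raise to the power 2: (k^-6)

k^(-6)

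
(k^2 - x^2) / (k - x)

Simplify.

Factor k^2 - x^2 and cancel (k - x).

k + x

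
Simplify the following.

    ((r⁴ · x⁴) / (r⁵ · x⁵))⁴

Inside the bracket: (r^-1) · (x^-1)
Raise to the power 4: (r^-4) · (x^-4)

1/(r⁴*x⁴)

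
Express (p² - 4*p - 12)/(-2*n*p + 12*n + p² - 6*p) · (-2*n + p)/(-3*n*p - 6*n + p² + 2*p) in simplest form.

1/(-3*n + p)

Factor: p² - 4*p - 12 = (p + 2)·(p - 6);  -2*n*p + 12*n + p² - 6*p = (p - 6)·(-2*n + p);  -3*n*p - 6*n + p² + 2*p = (p + 2)·(-3*n + p)
Cancel the common factors (p - 6), (-2*n + p), (p + 2).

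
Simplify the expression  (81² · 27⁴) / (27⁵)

81² = 3^8; 27⁴ = 3^12; 27⁵ = 3^15
Combine exponents: 3^5

3^5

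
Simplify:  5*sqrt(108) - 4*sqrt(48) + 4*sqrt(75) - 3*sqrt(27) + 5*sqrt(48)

45*sqrt(3)

5*sqrt(108) = 30*sqrt(3); 4*sqrt(48) = 16*sqrt(3); 4*sqrt(75) = 20*sqrt(3); 3*sqrt(27) = 9*sqrt(3); 5*sqrt(48) = 20*sqrt(3)
Combine: (30 - 16 + 20 - 9 + 20)·sqrt(3) = 45*sqrt(3)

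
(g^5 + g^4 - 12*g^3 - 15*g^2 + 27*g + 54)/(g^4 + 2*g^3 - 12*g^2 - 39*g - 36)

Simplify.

Factor: g^5 + g^4 - 12*g^3 - 15*g^2 + 27*g + 54 = (g + 3)*(g - 3)*(g - 2)*(g^2 + 3*g + 3);  g^4 + 2*g^3 - 12*g^2 - 39*g - 36 = (g + 3)*(g^2 + 3*g + 3)*(g - 4)
Cancel the common factors (g^2 + 3*g + 3), (g + 3).

(g^2 - 5*g + 6)/(g - 4)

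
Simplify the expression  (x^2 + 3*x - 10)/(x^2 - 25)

(x - 2)/(x - 5)

Factor: x^2 + 3*x - 10 = (x - 2)*(x + 5);  x^2 - 25 = (x + 5)*(x - 5)
Cancel the common factor (x + 5).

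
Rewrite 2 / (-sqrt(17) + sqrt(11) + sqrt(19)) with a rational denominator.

(-26*sqrt(17) + 18*sqrt(19) + 50*sqrt(11) + 4*sqrt(3553))/667

Group as (sqrt(11) + sqrt(19)) - sqrt(17); multiply by (sqrt(11) + sqrt(19)) + sqrt(17), then rationalise the remaining surd.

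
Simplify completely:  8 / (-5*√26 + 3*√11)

(-40*√26 - 24*√11)/551

Multiply numerator and denominator by 3*√11 + 5*√26.
Denominator becomes -551; numerator becomes 24*√11 + 40*√26.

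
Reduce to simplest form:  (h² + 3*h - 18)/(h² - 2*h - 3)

Factor: h² + 3*h - 18 = (h + 6)·(h - 3);  h² - 2*h - 3 = (h - 3)·(h + 1)
Cancel the common factor (h - 3).

(h + 6)/(h + 1)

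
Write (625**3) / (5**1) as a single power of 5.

625**3 = 5**12; 5**1 = 5**1
Combine exponents: 5**11

5**11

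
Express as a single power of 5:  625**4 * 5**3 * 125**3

5**28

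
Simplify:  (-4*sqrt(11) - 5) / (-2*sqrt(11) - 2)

(sqrt(11) + 39)/20

Multiply numerator and denominator by -2 + 2*sqrt(11).
Denominator becomes -40; numerator becomes -78 - 2*sqrt(11).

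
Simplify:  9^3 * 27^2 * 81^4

3^28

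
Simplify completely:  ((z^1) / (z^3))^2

Inside the bracket: (z^-2)
Raise to the power 2: (z^-4)

z^(-4)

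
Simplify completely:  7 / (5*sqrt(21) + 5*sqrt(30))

Multiply numerator and denominator by -5*sqrt(21) + 5*sqrt(30).
Denominator becomes 225; numerator becomes -35*sqrt(21) + 35*sqrt(30).

(-7*sqrt(21) + 7*sqrt(30))/45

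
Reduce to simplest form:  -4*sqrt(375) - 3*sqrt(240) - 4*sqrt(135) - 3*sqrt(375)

4*sqrt(375) = 20*sqrt(15); 3*sqrt(240) = 12*sqrt(15); 4*sqrt(135) = 12*sqrt(15); 3*sqrt(375) = 15*sqrt(15)
Combine: (-20 - 12 - 12 - 15)·sqrt(15) = -59*sqrt(15)

-59*sqrt(15)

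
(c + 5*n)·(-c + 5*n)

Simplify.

Difference of squares with P = 5*n, Q = c.

-c² + 25*n²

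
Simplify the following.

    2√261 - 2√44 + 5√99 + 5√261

2√261 = 6*√29; 2√44 = 4*√11; 5√99 = 15*√11; 5√261 = 15*√29

11*√11 + 21*√29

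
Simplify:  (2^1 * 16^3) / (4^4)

2^5

2^1 = 2^1; 16^3 = 2^12; 4^4 = 2^8
Combine exponents: 2^5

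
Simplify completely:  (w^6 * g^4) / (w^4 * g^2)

g^2*w^2

Quotient: w^2 * g^2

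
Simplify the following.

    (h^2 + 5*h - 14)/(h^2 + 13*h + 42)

(h - 2)/(h + 6)

Factor: h^2 + 5*h - 14 = (h - 2)*(h + 7);  h^2 + 13*h + 42 = (h + 6)*(h + 7)
Cancel the common factor (h + 7).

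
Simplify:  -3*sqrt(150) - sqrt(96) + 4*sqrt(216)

3*sqrt(150) = 15*sqrt(6); sqrt(96) = 4*sqrt(6); 4*sqrt(216) = 24*sqrt(6)
Combine: (-15 - 4 + 24)·sqrt(6) = 5*sqrt(6)

5*sqrt(6)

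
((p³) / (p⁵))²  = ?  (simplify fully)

Inside the bracket: (p^-2)
Raise to the power 2: (p^-4)

p^(-4)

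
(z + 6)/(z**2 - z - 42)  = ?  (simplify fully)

Factor: z**2 - z - 42 = (z + 6)*(z - 7)
Cancel the common factor (z + 6).

1/(z - 7)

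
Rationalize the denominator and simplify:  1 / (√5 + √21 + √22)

(-√2310 + 2*√22 + 3*√21 + 19*√5)/202

Group as (√5 + √21) + √22; multiply by (√5 + √21) - √22, then rationalise the remaining surd.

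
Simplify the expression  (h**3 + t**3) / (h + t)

h**2 - h*t + t**2

Apply the sum-of-cubes factorisation and cancel (h + t).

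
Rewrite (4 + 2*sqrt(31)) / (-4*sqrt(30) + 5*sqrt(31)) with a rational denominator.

Multiply numerator and denominator by 4*sqrt(30) + 5*sqrt(31).
Denominator becomes 295; numerator becomes 16*sqrt(30) + 20*sqrt(31) + 8*sqrt(930) + 310.

(16*sqrt(30) + 20*sqrt(31) + 8*sqrt(930) + 310)/295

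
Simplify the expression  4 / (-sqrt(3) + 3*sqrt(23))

Multiply numerator and denominator by sqrt(3) + 3*sqrt(23).
Denominator becomes 204; numerator becomes 4*sqrt(3) + 12*sqrt(23).

(sqrt(3) + 3*sqrt(23))/51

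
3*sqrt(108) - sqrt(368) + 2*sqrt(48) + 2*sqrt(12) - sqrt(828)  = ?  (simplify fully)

-10*sqrt(23) + 30*sqrt(3)

3*sqrt(108) = 18*sqrt(3); sqrt(368) = 4*sqrt(23); 2*sqrt(48) = 8*sqrt(3); 2*sqrt(12) = 4*sqrt(3); sqrt(828) = 6*sqrt(23)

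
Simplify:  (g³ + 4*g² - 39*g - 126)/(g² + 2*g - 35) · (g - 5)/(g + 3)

Factor: g³ + 4*g² - 39*g - 126 = (g + 3)·(g - 6)·(g + 7);  g² + 2*g - 35 = (g - 5)·(g + 7)
Cancel the common factors (g + 3), (g - 5), (g + 7).

g - 6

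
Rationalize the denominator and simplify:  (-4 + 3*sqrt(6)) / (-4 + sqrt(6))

Multiply numerator and denominator by -4 - sqrt(6).
Denominator becomes 10; numerator becomes -8*sqrt(6) - 2.

(-4*sqrt(6) - 1)/5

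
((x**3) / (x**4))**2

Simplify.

Inside the bracket: (x**-1)
Raise to the power 2: (x**-2)

x**(-2)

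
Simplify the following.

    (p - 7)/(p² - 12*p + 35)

1/(p - 5)

Factor: p² - 12*p + 35 = (p - 7)·(p - 5)
Cancel the common factor (p - 7).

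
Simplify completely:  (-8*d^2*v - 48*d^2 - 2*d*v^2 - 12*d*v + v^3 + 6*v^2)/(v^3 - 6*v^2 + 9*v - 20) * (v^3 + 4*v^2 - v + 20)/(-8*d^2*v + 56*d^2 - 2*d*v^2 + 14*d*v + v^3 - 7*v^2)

(v^2 + 11*v + 30)/(v^2 - 12*v + 35)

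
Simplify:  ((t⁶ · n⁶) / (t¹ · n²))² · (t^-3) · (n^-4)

Inside the bracket: t⁵ · n⁴
Raise to the power 2: t^10 · n⁸
Multiply by (t^-3) · (n^-4): add exponents.

n⁴*t⁷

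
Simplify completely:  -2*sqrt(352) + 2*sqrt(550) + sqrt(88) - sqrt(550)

-sqrt(22)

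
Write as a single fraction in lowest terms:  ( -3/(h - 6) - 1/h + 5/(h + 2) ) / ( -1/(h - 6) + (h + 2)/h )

Numerator: -3/(h - 6) - 1/h + 5/(h + 2) = (h² - 32*h + 12)/(h³ - 4*h² - 12*h)
Denominator: -1/(h - 6) + (h + 2)/h = (h² - 5*h - 12)/(h² - 6*h)
Divide: ((h² - 32*h + 12)/(h³ - 4*h² - 12*h)) · ((h² - 6*h)/(h² - 5*h - 12)) = (h² - 32*h + 12)/(h³ - 3*h² - 22*h - 24)

(h² - 32*h + 12)/(h³ - 3*h² - 22*h - 24)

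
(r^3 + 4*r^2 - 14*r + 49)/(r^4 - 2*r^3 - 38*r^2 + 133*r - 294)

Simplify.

1/(r - 6)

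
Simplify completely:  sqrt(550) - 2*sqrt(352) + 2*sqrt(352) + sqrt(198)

8*sqrt(22)

sqrt(550) = 5*sqrt(22); 2*sqrt(352) = 8*sqrt(22); 2*sqrt(352) = 8*sqrt(22); sqrt(198) = 3*sqrt(22)
Combine: (5 - 8 + 8 + 3)·sqrt(22) = 8*sqrt(22)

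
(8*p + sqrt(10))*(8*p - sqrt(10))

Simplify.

64*p**2 - 10

Difference of squares with P = 8*p, Q = sqrt(10).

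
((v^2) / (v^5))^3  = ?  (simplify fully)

Inside the bracket: (v^-3)
Raise to the power 3: (v^-9)

v^(-9)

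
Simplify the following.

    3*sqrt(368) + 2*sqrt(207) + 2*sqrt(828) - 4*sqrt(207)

18*sqrt(23)

3*sqrt(368) = 12*sqrt(23); 2*sqrt(207) = 6*sqrt(23); 2*sqrt(828) = 12*sqrt(23); 4*sqrt(207) = 12*sqrt(23)
Combine: (12 + 6 + 12 - 12)·sqrt(23) = 18*sqrt(23)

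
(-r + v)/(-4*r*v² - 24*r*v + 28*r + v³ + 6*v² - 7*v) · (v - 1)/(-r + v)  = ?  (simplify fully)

Factor: -4*r*v² - 24*r*v + 28*r + v³ + 6*v² - 7*v = (v - 1)·(-4*r + v)·(v + 7)
Cancel the common factors (-r + v), (v - 1).

-1/(4*r*v + 28*r - v² - 7*v)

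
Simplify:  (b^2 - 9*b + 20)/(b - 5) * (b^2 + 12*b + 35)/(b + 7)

Factor: b^2 - 9*b + 20 = (b - 5)*(b - 4);  b^2 + 12*b + 35 = (b + 5)*(b + 7)
Cancel the common factors (b + 7), (b - 5).

b^2 + b - 20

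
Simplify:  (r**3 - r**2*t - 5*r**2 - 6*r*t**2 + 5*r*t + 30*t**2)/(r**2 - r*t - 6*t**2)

r - 5

Factor: r**3 - r**2*t - 5*r**2 - 6*r*t**2 + 5*r*t + 30*t**2 = (r + 2*t)*(r - 5)*(r - 3*t);  r**2 - r*t - 6*t**2 = (r + 2*t)*(r - 3*t)
Cancel the common factors (r + 2*t), (r - 3*t).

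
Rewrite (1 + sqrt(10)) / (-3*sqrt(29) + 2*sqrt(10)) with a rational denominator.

Multiply numerator and denominator by 2*sqrt(10) + 3*sqrt(29).
Denominator becomes -221; numerator becomes 2*sqrt(10) + 3*sqrt(29) + 20 + 3*sqrt(290).

(-3*sqrt(290) - 20 - 3*sqrt(29) - 2*sqrt(10))/221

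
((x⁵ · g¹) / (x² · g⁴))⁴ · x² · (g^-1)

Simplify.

x^14/g^13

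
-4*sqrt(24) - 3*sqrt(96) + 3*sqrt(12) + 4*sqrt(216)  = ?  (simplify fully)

4*sqrt(24) = 8*sqrt(6); 3*sqrt(96) = 12*sqrt(6); 3*sqrt(12) = 6*sqrt(3); 4*sqrt(216) = 24*sqrt(6)

4*sqrt(6) + 6*sqrt(3)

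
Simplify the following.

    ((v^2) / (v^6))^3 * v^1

Inside the bracket: (v^-4)
Raise to the power 3: (v^-12)
Multiply by v^1: add exponents.

v^(-11)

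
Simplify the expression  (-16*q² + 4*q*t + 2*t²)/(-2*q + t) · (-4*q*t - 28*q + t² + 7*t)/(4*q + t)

-8*q*t - 56*q + 2*t² + 14*t

Factor: -16*q² + 4*q*t + 2*t² = 2·(4*q + t)·(-2*q + t);  -4*q*t - 28*q + t² + 7*t = (-4*q + t)·(t + 7)
Cancel the common factors (-2*q + t), (4*q + t).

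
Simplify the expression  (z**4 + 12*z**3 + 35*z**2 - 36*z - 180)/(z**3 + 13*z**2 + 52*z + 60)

Factor: z**4 + 12*z**3 + 35*z**2 - 36*z - 180 = (z + 5)*(z + 3)*(z + 6)*(z - 2);  z**3 + 13*z**2 + 52*z + 60 = (z + 5)*(z + 6)*(z + 2)
Cancel the common factors (z + 6), (z + 5).

(z**2 + z - 6)/(z + 2)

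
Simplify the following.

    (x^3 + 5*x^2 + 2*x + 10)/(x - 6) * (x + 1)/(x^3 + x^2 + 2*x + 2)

(x + 5)/(x - 6)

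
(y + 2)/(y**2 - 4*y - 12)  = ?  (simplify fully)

Factor: y**2 - 4*y - 12 = (y - 6)*(y + 2)
Cancel the common factor (y + 2).

1/(y - 6)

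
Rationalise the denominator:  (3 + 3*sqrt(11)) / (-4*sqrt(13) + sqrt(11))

(-12*sqrt(143) - 12*sqrt(13) - 33 - 3*sqrt(11))/197

Multiply numerator and denominator by sqrt(11) + 4*sqrt(13).
Denominator becomes -197; numerator becomes 3*sqrt(11) + 33 + 12*sqrt(13) + 12*sqrt(143).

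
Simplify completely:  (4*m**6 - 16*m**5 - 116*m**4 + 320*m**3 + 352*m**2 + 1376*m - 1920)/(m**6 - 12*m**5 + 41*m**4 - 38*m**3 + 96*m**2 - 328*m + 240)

(4*m**2 + 4*m - 80)/(m**2 - 7*m + 10)

Factor: 4*m**6 - 16*m**5 - 116*m**4 + 320*m**3 + 352*m**2 + 1376*m - 1920 = 4*(m - 1)*(m - 6)*(m + 5)*(m**2 + 2*m + 4)*(m - 4);  m**6 - 12*m**5 + 41*m**4 - 38*m**3 + 96*m**2 - 328*m + 240 = (m - 6)*(m**2 + 2*m + 4)*(m - 1)*(m - 2)*(m - 5)
Cancel the common factors (m**2 + 2*m + 4), (m - 6), (m - 1).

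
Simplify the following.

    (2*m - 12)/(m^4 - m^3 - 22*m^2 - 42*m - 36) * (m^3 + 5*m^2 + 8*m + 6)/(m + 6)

Factor: 2*m - 12 = 2*(m - 6);  m^4 - m^3 - 22*m^2 - 42*m - 36 = (m + 3)*(m - 6)*(m^2 + 2*m + 2);  m^3 + 5*m^2 + 8*m + 6 = (m^2 + 2*m + 2)*(m + 3)
Cancel the common factors (m^2 + 2*m + 2), (m - 6), (m + 3).

2/(m + 6)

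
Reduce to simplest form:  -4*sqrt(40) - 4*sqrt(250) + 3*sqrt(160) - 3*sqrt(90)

-25*sqrt(10)

4*sqrt(40) = 8*sqrt(10); 4*sqrt(250) = 20*sqrt(10); 3*sqrt(160) = 12*sqrt(10); 3*sqrt(90) = 9*sqrt(10)
Combine: (-8 - 20 + 12 - 9)·sqrt(10) = -25*sqrt(10)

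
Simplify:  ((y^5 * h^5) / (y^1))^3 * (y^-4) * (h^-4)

Inside the bracket: y^4 * h^5
Raise to the power 3: y^12 * h^15
Multiply by (y^-4) * (h^-4): add exponents.

h^11*y^8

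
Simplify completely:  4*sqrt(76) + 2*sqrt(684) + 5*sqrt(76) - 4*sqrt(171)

4*sqrt(76) = 8*sqrt(19); 2*sqrt(684) = 12*sqrt(19); 5*sqrt(76) = 10*sqrt(19); 4*sqrt(171) = 12*sqrt(19)
Combine: (8 + 12 + 10 - 12)·sqrt(19) = 18*sqrt(19)

18*sqrt(19)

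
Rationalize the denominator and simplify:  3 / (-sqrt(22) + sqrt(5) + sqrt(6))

Group as (sqrt(5) + sqrt(6)) - sqrt(22); multiply by (sqrt(5) + sqrt(6)) + sqrt(22), then rationalise the remaining surd.

-33*sqrt(22) - 63*sqrt(6) - 69*sqrt(5) - 12*sqrt(165)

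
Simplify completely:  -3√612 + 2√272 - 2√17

-12*√17

3√612 = 18*√17; 2√272 = 8*√17; 2√17 = 2*√17
Combine: (-18 + 8 - 2)·√17 = -12*√17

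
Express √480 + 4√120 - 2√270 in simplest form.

√480 = 4*√30; 4√120 = 8*√30; 2√270 = 6*√30
Combine: (4 + 8 - 6)·√30 = 6*√30

6*√30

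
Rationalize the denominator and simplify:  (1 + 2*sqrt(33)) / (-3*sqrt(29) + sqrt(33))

(-6*sqrt(957) - 66 - 3*sqrt(29) - sqrt(33))/228

Multiply numerator and denominator by sqrt(33) + 3*sqrt(29).
Denominator becomes -228; numerator becomes sqrt(33) + 3*sqrt(29) + 66 + 6*sqrt(957).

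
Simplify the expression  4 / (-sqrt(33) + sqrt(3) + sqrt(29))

Group as (sqrt(3) + sqrt(29)) - sqrt(33); multiply by (sqrt(3) + sqrt(29)) + sqrt(33), then rationalise the remaining surd.

(4*sqrt(33) + 28*sqrt(29) + 236*sqrt(3) + 24*sqrt(319))/347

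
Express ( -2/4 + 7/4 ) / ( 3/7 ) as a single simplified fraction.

35/12

Numerator: -2/4 + 7/4 = 5/4
Denominator: 3/7 = 3/7
Divide: (5/4) · (7/3) = 35/12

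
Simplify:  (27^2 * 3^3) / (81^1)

27^2 = 3^6; 3^3 = 3^3; 81^1 = 3^4
Combine exponents: 3^5

3^5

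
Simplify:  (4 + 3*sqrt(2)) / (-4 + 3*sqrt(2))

12*sqrt(2) + 17

Multiply numerator and denominator by -3*sqrt(2) - 4.
Denominator becomes -2; numerator becomes -34 - 24*sqrt(2).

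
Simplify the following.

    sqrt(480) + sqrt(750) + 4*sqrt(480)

sqrt(480) = 4*sqrt(30); sqrt(750) = 5*sqrt(30); 4*sqrt(480) = 16*sqrt(30)
Combine: (4 + 5 + 16)·sqrt(30) = 25*sqrt(30)

25*sqrt(30)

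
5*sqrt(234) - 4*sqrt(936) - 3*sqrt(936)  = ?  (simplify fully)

5*sqrt(234) = 15*sqrt(26); 4*sqrt(936) = 24*sqrt(26); 3*sqrt(936) = 18*sqrt(26)
Combine: (15 - 24 - 18)·sqrt(26) = -27*sqrt(26)

-27*sqrt(26)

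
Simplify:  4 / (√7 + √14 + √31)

(-14*√62 - 10*√31 + 24*√14 + 38*√7)/73

Group as (√14 + √31) + √7; multiply by (√14 + √31) - √7, then rationalise the remaining surd.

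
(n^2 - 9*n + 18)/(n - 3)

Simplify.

n - 6

Factor: n^2 - 9*n + 18 = (n - 6)*(n - 3)
Cancel the common factor (n - 3).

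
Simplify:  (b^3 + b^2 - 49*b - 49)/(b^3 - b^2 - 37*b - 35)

(b + 7)/(b + 5)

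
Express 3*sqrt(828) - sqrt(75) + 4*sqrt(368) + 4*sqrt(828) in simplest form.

-5*sqrt(3) + 58*sqrt(23)

3*sqrt(828) = 18*sqrt(23); sqrt(75) = 5*sqrt(3); 4*sqrt(368) = 16*sqrt(23); 4*sqrt(828) = 24*sqrt(23)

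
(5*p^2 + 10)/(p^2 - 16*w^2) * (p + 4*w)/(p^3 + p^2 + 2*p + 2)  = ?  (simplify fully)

5/(p^2 - 4*p*w + p - 4*w)

Factor: 5*p^2 + 10 = 5*(p^2 + 2);  p^2 - 16*w^2 = (p + 4*w)*(p - 4*w);  p^3 + p^2 + 2*p + 2 = (p^2 + 2)*(p + 1)
Cancel the common factors (p^2 + 2), (p + 4*w).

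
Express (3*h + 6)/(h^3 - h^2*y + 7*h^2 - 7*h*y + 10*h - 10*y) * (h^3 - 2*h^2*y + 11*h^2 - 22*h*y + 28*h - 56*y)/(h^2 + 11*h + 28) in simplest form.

(-3*h + 6*y)/(-h^2 + h*y - 5*h + 5*y)

Factor: 3*h + 6 = 3*(h + 2);  h^3 - h^2*y + 7*h^2 - 7*h*y + 10*h - 10*y = (h + 2)*(h + 5)*(h - y);  h^3 - 2*h^2*y + 11*h^2 - 22*h*y + 28*h - 56*y = (h + 7)*(h + 4)*(h - 2*y);  h^2 + 11*h + 28 = (h + 4)*(h + 7)
Cancel the common factors (h + 7), (h + 4), (h + 2).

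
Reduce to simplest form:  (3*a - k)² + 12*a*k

Expanding gives 9*a² + 6*a*k + k², a perfect square.

(3*a + k)²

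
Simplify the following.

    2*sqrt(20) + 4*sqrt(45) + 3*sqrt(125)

2*sqrt(20) = 4*sqrt(5); 4*sqrt(45) = 12*sqrt(5); 3*sqrt(125) = 15*sqrt(5)
Combine: (4 + 12 + 15)·sqrt(5) = 31*sqrt(5)

31*sqrt(5)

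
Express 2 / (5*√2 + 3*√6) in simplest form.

Multiply numerator and denominator by -5*√2 + 3*√6.
Denominator becomes 4; numerator becomes -10*√2 + 6*√6.

(-5*√2 + 3*√6)/2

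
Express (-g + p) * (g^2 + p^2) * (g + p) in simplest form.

Telescope via difference of squares: (p+g)(p-g) = -g^2 + p^2, then repeat with the next factor.

-g^4 + p^4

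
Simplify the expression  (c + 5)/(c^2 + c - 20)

Factor: c^2 + c - 20 = (c + 5)*(c - 4)
Cancel the common factor (c + 5).

1/(c - 4)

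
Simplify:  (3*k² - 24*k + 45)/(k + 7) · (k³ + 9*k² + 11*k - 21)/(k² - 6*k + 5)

Factor: 3*k² - 24*k + 45 = 3·(k - 3)·(k - 5);  k³ + 9*k² + 11*k - 21 = (k - 1)·(k + 3)·(k + 7);  k² - 6*k + 5 = (k - 1)·(k - 5)
Cancel the common factors (k + 7), (k - 5), (k - 1).

3*k² - 27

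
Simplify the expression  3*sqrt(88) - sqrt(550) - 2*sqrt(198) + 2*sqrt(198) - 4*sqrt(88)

3*sqrt(88) = 6*sqrt(22); sqrt(550) = 5*sqrt(22); 2*sqrt(198) = 6*sqrt(22); 2*sqrt(198) = 6*sqrt(22); 4*sqrt(88) = 8*sqrt(22)
Combine: (6 - 5 - 6 + 6 - 8)·sqrt(22) = -7*sqrt(22)

-7*sqrt(22)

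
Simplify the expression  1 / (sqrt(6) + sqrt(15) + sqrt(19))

(-3*sqrt(190) + sqrt(19) + 5*sqrt(15) + 14*sqrt(6))/178

Group as (sqrt(15) + sqrt(19)) + sqrt(6); multiply by (sqrt(15) + sqrt(19)) - sqrt(6), then rationalise the remaining surd.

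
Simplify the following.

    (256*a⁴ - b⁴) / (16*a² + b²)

256*a⁴ - b⁴ factors as (4*a - b)*(4*a + b)*(16*a² + b²).

16*a² - b²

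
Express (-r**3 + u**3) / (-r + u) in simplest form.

Apply the difference-of-cubes factorisation and cancel (-r + u).

r**2 + r*u + u**2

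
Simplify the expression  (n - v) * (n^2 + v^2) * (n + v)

n^4 - v^4

(n+v)(n-v) = n^2 - v^2; continue pairing.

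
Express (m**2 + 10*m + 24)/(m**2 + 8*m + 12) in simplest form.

(m + 4)/(m + 2)

Factor: m**2 + 10*m + 24 = (m + 4)*(m + 6);  m**2 + 8*m + 12 = (m + 2)*(m + 6)
Cancel the common factor (m + 6).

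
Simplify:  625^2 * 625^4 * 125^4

5^36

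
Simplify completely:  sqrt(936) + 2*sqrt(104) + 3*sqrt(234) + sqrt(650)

sqrt(936) = 6*sqrt(26); 2*sqrt(104) = 4*sqrt(26); 3*sqrt(234) = 9*sqrt(26); sqrt(650) = 5*sqrt(26)
Combine: (6 + 4 + 9 + 5)·sqrt(26) = 24*sqrt(26)

24*sqrt(26)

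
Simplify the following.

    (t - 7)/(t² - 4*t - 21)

1/(t + 3)

Factor: t² - 4*t - 21 = (t + 3)·(t - 7)
Cancel the common factor (t - 7).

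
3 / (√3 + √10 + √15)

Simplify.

Group as (√3 + √10) + √15; multiply by (√3 + √10) - √15, then rationalise the remaining surd.

(-45*√2 - 3*√15 + 12*√10 + 33*√3)/58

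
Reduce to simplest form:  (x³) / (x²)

Quotient: x¹

x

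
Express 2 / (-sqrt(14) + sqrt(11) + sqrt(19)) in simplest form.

(-8*sqrt(14) + 3*sqrt(19) + 11*sqrt(11) + sqrt(2926))/145

Group as (sqrt(11) + sqrt(19)) - sqrt(14); multiply by (sqrt(11) + sqrt(19)) + sqrt(14), then rationalise the remaining surd.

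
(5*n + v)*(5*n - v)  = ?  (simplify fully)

25*n^2 - v^2

(5*n)^2 - (v)^2 = 25*n^2 - v^2.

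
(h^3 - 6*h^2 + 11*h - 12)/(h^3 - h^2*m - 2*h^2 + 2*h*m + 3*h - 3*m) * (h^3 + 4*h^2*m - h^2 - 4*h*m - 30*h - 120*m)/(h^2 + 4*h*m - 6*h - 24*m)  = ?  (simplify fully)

(h^2 + h - 20)/(h - m)

Factor: h^3 - 6*h^2 + 11*h - 12 = (h - 4)*(h^2 - 2*h + 3);  h^3 - h^2*m - 2*h^2 + 2*h*m + 3*h - 3*m = (h - m)*(h^2 - 2*h + 3);  h^3 + 4*h^2*m - h^2 - 4*h*m - 30*h - 120*m = (h + 4*m)*(h - 6)*(h + 5);  h^2 + 4*h*m - 6*h - 24*m = (h + 4*m)*(h - 6)
Cancel the common factors (h^2 - 2*h + 3), (h - 6), (h + 4*m).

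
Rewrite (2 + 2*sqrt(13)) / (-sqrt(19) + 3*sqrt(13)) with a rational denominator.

(sqrt(19) + 3*sqrt(13) + sqrt(247) + 39)/49

Multiply numerator and denominator by sqrt(19) + 3*sqrt(13).
Denominator becomes 98; numerator becomes 2*sqrt(19) + 6*sqrt(13) + 2*sqrt(247) + 78.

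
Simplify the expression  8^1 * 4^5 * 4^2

2^17

8^1 = 2^3; 4^5 = 2^10; 4^2 = 2^4
Combine exponents: 2^17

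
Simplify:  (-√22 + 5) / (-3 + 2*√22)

(-29 + 7*√22)/79

Multiply numerator and denominator by -2*√22 - 3.
Denominator becomes -79; numerator becomes -7*√22 + 29.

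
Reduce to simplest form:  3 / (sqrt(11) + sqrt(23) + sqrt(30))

(-sqrt(7590) + 2*sqrt(30) + 9*sqrt(23) + 21*sqrt(11))/166

Group as (sqrt(11) + sqrt(23)) + sqrt(30); multiply by (sqrt(11) + sqrt(23)) - sqrt(30), then rationalise the remaining surd.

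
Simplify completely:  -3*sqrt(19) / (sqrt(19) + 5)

Multiply numerator and denominator by -sqrt(19) + 5.
Denominator becomes 6; numerator becomes -15*sqrt(19) + 57.

(-5*sqrt(19) + 19)/2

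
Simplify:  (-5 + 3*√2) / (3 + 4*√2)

(-29*√2 + 39)/23

Multiply numerator and denominator by -4*√2 + 3.
Denominator becomes -23; numerator becomes -39 + 29*√2.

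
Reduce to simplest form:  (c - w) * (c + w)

c^2 - w^2

Pair the conjugate factors: (c+w)(c-w) = c^2 - w^2.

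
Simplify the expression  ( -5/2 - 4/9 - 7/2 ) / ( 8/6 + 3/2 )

Numerator: -5/2 - 4/9 - 7/2 = -58/9
Denominator: 8/6 + 3/2 = 17/6
Divide: (-58/9) · (6/17) = -116/51

-116/51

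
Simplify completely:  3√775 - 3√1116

3√775 = 15*√31; 3√1116 = 18*√31
Combine: (15 - 18)·√31 = -3*√31

-3*√31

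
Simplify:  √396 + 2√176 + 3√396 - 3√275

17*√11

√396 = 6*√11; 2√176 = 8*√11; 3√396 = 18*√11; 3√275 = 15*√11
Combine: (6 + 8 + 18 - 15)·√11 = 17*√11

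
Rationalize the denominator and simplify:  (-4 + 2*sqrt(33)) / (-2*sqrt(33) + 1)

Multiply numerator and denominator by 1 + 2*sqrt(33).
Denominator becomes -131; numerator becomes -6*sqrt(33) + 128.

(-128 + 6*sqrt(33))/131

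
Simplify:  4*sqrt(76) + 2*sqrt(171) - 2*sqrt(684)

2*sqrt(19)

4*sqrt(76) = 8*sqrt(19); 2*sqrt(171) = 6*sqrt(19); 2*sqrt(684) = 12*sqrt(19)
Combine: (8 + 6 - 12)·sqrt(19) = 2*sqrt(19)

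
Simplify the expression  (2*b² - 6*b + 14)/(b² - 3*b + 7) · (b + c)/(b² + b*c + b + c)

Factor: 2*b² - 6*b + 14 = 2·(b² - 3*b + 7);  b² + b*c + b + c = (b + c)·(b + 1)
Cancel the common factors (b² - 3*b + 7), (b + c).

2/(b + 1)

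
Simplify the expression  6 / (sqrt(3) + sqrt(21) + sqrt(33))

(-4*sqrt(231) - 6*sqrt(33) + 10*sqrt(21) + 34*sqrt(3))/19

Group as (sqrt(21) + sqrt(33)) + sqrt(3); multiply by (sqrt(21) + sqrt(33)) - sqrt(3), then rationalise the remaining surd.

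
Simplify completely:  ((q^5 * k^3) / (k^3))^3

q^15

Inside the bracket: q^5
Raise to the power 3: q^15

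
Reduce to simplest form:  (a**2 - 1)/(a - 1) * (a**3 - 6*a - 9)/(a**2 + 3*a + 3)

a**2 - 2*a - 3

Factor: a**2 - 1 = (a - 1)*(a + 1);  a**3 - 6*a - 9 = (a - 3)*(a**2 + 3*a + 3)
Cancel the common factors (a**2 + 3*a + 3), (a - 1).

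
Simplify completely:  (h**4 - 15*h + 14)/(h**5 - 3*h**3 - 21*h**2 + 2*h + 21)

Factor: h**4 - 15*h + 14 = (h - 2)*(h**2 + 3*h + 7)*(h - 1);  h**5 - 3*h**3 - 21*h**2 + 2*h + 21 = (h**2 + 3*h + 7)*(h + 1)*(h - 3)*(h - 1)
Cancel the common factors (h**2 + 3*h + 7), (h - 1).

(h - 2)/(h**2 - 2*h - 3)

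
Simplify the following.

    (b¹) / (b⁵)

Quotient: (b^-4)

b^(-4)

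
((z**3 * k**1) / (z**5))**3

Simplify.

k**3/z**6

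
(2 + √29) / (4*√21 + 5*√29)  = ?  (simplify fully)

(-4*√609 - 8*√21 + 10*√29 + 145)/389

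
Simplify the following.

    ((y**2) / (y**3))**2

Inside the bracket: (y**-1)
Raise to the power 2: (y**-2)

y**(-2)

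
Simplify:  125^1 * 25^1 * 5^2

125^1 = 5^3; 25^1 = 5^2; 5^2 = 5^2
Combine exponents: 5^7

5^7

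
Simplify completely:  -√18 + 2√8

√18 = 3*√2; 2√8 = 4*√2
Combine: (-3 + 4)·√2 = √2

√2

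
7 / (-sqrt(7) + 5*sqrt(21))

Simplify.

Multiply numerator and denominator by sqrt(7) + 5*sqrt(21).
Denominator becomes 518; numerator becomes 7*sqrt(7) + 35*sqrt(21).

(sqrt(7) + 5*sqrt(21))/74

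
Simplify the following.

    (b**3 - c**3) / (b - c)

Apply the difference-of-cubes factorisation and cancel (b - c).

b**2 + b*c + c**2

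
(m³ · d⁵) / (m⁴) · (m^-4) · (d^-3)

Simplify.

Quotient: (m^-1) · d⁵
Multiply by (m^-4) · (d^-3): add exponents.

d²/m⁵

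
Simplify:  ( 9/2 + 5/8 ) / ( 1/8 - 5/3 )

Numerator: 9/2 + 5/8 = 41/8
Denominator: 1/8 - 5/3 = -37/24
Divide: (41/8) · (-24/37) = -123/37

-123/37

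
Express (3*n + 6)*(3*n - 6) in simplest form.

(3*n)^2 - (6)^2 = 9*n^2 - 36.

9*n^2 - 36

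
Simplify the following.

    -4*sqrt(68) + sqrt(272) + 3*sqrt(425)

4*sqrt(68) = 8*sqrt(17); sqrt(272) = 4*sqrt(17); 3*sqrt(425) = 15*sqrt(17)
Combine: (-8 + 4 + 15)·sqrt(17) = 11*sqrt(17)

11*sqrt(17)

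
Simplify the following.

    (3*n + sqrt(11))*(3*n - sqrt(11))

9*n**2 - 11

Difference of squares with P = 3*n, Q = sqrt(11).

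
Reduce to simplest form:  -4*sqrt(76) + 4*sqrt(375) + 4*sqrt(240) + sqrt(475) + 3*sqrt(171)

4*sqrt(76) = 8*sqrt(19); 4*sqrt(375) = 20*sqrt(15); 4*sqrt(240) = 16*sqrt(15); sqrt(475) = 5*sqrt(19); 3*sqrt(171) = 9*sqrt(19)

6*sqrt(19) + 36*sqrt(15)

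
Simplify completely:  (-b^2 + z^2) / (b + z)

Factor z^2 - b^2 and cancel (b + z).

-b + z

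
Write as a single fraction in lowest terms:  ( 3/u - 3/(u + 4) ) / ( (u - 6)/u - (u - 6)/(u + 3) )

Numerator: 3/u - 3/(u + 4) = 12/(u**2 + 4*u)
Denominator: (u - 6)/u - (u - 6)/(u + 3) = (3*u - 18)/(u**2 + 3*u)
Divide: (12/(u**2 + 4*u)) · ((u**2 + 3*u)/(3*u - 18)) = (4*u + 12)/(u**2 - 2*u - 24)

(4*u + 12)/(u**2 - 2*u - 24)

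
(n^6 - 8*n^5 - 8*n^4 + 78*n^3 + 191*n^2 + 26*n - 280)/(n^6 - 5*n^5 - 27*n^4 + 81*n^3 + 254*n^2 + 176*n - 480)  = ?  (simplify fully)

(n^2 - 5*n - 14)/(n^2 - 2*n - 24)

Factor: n^6 - 8*n^5 - 8*n^4 + 78*n^3 + 191*n^2 + 26*n - 280 = (n - 1)*(n - 5)*(n + 2)*(n^2 + 3*n + 4)*(n - 7);  n^6 - 5*n^5 - 27*n^4 + 81*n^3 + 254*n^2 + 176*n - 480 = (n - 5)*(n^2 + 3*n + 4)*(n - 1)*(n - 6)*(n + 4)
Cancel the common factors (n^2 + 3*n + 4), (n - 5), (n - 1).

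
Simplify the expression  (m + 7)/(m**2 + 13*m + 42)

Factor: m**2 + 13*m + 42 = (m + 7)*(m + 6)
Cancel the common factor (m + 7).

1/(m + 6)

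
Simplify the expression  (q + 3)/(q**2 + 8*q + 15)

1/(q + 5)

Factor: q**2 + 8*q + 15 = (q + 5)*(q + 3)
Cancel the common factor (q + 3).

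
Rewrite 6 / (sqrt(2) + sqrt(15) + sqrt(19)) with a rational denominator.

Group as (sqrt(15) + sqrt(19)) + sqrt(2); multiply by (sqrt(15) + sqrt(19)) - sqrt(2), then rationalise the remaining surd.

(-3*sqrt(570) - 3*sqrt(19) + 9*sqrt(15) + 48*sqrt(2))/29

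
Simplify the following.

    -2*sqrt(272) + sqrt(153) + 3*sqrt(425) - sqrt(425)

5*sqrt(17)

2*sqrt(272) = 8*sqrt(17); sqrt(153) = 3*sqrt(17); 3*sqrt(425) = 15*sqrt(17); sqrt(425) = 5*sqrt(17)
Combine: (-8 + 3 + 15 - 5)·sqrt(17) = 5*sqrt(17)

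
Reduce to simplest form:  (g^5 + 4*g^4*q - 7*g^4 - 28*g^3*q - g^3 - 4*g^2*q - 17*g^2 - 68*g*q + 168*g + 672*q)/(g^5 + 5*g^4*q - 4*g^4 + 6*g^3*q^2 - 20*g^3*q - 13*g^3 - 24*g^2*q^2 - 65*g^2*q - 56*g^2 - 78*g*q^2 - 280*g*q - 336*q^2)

Factor: g^5 + 4*g^4*q - 7*g^4 - 28*g^3*q - g^3 - 4*g^2*q - 17*g^2 - 68*g*q + 168*g + 672*q = (g^2 + 3*g + 8)*(g - 7)*(g - 3)*(g + 4*q);  g^5 + 5*g^4*q - 4*g^4 + 6*g^3*q^2 - 20*g^3*q - 13*g^3 - 24*g^2*q^2 - 65*g^2*q - 56*g^2 - 78*g*q^2 - 280*g*q - 336*q^2 = (g + 3*q)*(g + 2*q)*(g - 7)*(g^2 + 3*g + 8)
Cancel the common factors (g^2 + 3*g + 8), (g - 7).

(g^2 + 4*g*q - 3*g - 12*q)/(g^2 + 5*g*q + 6*q^2)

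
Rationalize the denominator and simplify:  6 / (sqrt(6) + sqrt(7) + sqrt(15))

Group as (sqrt(6) + sqrt(15)) + sqrt(7); multiply by (sqrt(6) + sqrt(15)) - sqrt(7), then rationalise the remaining surd.

(-9*sqrt(70) - 3*sqrt(15) + 21*sqrt(7) + 24*sqrt(6))/41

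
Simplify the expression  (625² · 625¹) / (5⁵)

5^7

625² = 5^8; 625¹ = 5^4; 5⁵ = 5^5
Combine exponents: 5^7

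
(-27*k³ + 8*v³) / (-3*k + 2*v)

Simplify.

(2*v)^3 - (3*k)^3 = (-3*k + 2*v)(9*k² + 6*k*v + 4*v²).

9*k² + 6*k*v + 4*v²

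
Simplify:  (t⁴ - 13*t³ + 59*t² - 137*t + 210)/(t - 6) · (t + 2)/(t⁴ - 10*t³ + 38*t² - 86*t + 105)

(t + 2)/(t - 3)

Factor: t⁴ - 13*t³ + 59*t² - 137*t + 210 = (t - 6)·(t² - 2*t + 7)·(t - 5);  t⁴ - 10*t³ + 38*t² - 86*t + 105 = (t² - 2*t + 7)·(t - 5)·(t - 3)
Cancel the common factors (t² - 2*t + 7), (t - 5), (t - 6).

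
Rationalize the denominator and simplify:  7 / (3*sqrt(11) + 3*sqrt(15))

Multiply numerator and denominator by -3*sqrt(15) + 3*sqrt(11).
Denominator becomes -36; numerator becomes -21*sqrt(15) + 21*sqrt(11).

(-7*sqrt(11) + 7*sqrt(15))/12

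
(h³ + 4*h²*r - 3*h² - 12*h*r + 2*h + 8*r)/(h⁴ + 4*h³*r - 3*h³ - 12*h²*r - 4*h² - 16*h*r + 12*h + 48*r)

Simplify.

Factor: h³ + 4*h²*r - 3*h² - 12*h*r + 2*h + 8*r = (h - 1)·(h - 2)·(h + 4*r);  h⁴ + 4*h³*r - 3*h³ - 12*h²*r - 4*h² - 16*h*r + 12*h + 48*r = (h - 3)·(h - 2)·(h + 2)·(h + 4*r)
Cancel the common factors (h - 2), (h + 4*r).

(h - 1)/(h² - h - 6)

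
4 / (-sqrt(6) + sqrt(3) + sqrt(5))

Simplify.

(-sqrt(6) + 2*sqrt(5) + 4*sqrt(3) + 3*sqrt(10))/7

Group as (sqrt(3) + sqrt(5)) - sqrt(6); multiply by (sqrt(3) + sqrt(5)) + sqrt(6), then rationalise the remaining surd.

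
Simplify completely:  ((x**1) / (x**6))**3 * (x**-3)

Inside the bracket: (x**-5)
Raise to the power 3: (x**-15)
Multiply by (x**-3): add exponents.

x**(-18)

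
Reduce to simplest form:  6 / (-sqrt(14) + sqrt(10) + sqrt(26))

(-33*sqrt(14) - 3*sqrt(26) + 45*sqrt(10) + 6*sqrt(910))/139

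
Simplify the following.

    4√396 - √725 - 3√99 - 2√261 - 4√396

-11*√29 - 9*√11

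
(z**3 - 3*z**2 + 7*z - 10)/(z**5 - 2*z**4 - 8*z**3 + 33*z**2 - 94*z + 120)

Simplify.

Factor: z**3 - 3*z**2 + 7*z - 10 = (z - 2)*(z**2 - z + 5);  z**5 - 2*z**4 - 8*z**3 + 33*z**2 - 94*z + 120 = (z + 4)*(z - 3)*(z - 2)*(z**2 - z + 5)
Cancel the common factors (z**2 - z + 5), (z - 2).

1/(z**2 + z - 12)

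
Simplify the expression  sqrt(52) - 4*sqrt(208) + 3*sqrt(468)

4*sqrt(13)

sqrt(52) = 2*sqrt(13); 4*sqrt(208) = 16*sqrt(13); 3*sqrt(468) = 18*sqrt(13)
Combine: (2 - 16 + 18)·sqrt(13) = 4*sqrt(13)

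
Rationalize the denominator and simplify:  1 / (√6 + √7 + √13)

(-√546 + 6*√7 + 7*√6)/84

Group as (√7 + √13) + √6; multiply by (√7 + √13) - √6, then rationalise the remaining surd.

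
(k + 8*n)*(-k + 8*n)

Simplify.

-k^2 + 64*n^2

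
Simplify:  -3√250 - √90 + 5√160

3√250 = 15*√10; √90 = 3*√10; 5√160 = 20*√10
Combine: (-15 - 3 + 20)·√10 = 2*√10

2*√10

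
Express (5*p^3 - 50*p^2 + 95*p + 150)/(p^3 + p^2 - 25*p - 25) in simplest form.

Factor: 5*p^3 - 50*p^2 + 95*p + 150 = 5*(p - 6)*(p - 5)*(p + 1);  p^3 + p^2 - 25*p - 25 = (p + 5)*(p + 1)*(p - 5)
Cancel the common factors (p + 1), (p - 5).

(5*p - 30)/(p + 5)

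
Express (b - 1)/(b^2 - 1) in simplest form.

Factor: b^2 - 1 = (b - 1)*(b + 1)
Cancel the common factor (b - 1).

1/(b + 1)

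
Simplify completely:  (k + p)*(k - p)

Product of conjugates: (P+Q)(P-Q) = P^2 - Q^2.

k^2 - p^2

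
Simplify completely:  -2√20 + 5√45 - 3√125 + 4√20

2√20 = 4*√5; 5√45 = 15*√5; 3√125 = 15*√5; 4√20 = 8*√5
Combine: (-4 + 15 - 15 + 8)·√5 = 4*√5

4*√5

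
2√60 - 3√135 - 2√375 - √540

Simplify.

2√60 = 4*√15; 3√135 = 9*√15; 2√375 = 10*√15; √540 = 6*√15
Combine: (4 - 9 - 10 - 6)·√15 = -21*√15

-21*√15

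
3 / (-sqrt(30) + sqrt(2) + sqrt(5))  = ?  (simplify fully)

(-23*sqrt(30) - 27*sqrt(5) - 33*sqrt(2) - 20*sqrt(3))/163

Group as (sqrt(2) + sqrt(5)) - sqrt(30); multiply by (sqrt(2) + sqrt(5)) + sqrt(30), then rationalise the remaining surd.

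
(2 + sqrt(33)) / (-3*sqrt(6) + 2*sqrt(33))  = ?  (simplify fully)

(6*sqrt(6) + 4*sqrt(33) + 9*sqrt(22) + 66)/78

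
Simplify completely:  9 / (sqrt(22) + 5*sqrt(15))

(-9*sqrt(22) + 45*sqrt(15))/353

Multiply numerator and denominator by -5*sqrt(15) + sqrt(22).
Denominator becomes -353; numerator becomes -45*sqrt(15) + 9*sqrt(22).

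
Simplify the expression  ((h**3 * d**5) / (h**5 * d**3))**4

d**8/h**8

Inside the bracket: (h**-2) * d**2
Raise to the power 4: (h**-8) * d**8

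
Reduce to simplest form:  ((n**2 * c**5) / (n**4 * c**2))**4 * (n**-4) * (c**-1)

c**11/n**12

Inside the bracket: (n**-2) * c**3
Raise to the power 4: (n**-8) * c**12
Multiply by (n**-4) * (c**-1): add exponents.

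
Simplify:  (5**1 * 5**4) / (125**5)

5**(-10)

5**1 = 5**1; 5**4 = 5**4; 125**5 = 5**15
Combine exponents: 5**(-10)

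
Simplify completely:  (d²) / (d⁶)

Quotient: (d^-4)

d^(-4)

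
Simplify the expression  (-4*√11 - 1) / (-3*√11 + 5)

(23*√11 + 137)/74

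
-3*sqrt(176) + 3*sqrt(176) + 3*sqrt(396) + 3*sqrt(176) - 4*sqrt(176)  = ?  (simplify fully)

3*sqrt(176) = 12*sqrt(11); 3*sqrt(176) = 12*sqrt(11); 3*sqrt(396) = 18*sqrt(11); 3*sqrt(176) = 12*sqrt(11); 4*sqrt(176) = 16*sqrt(11)
Combine: (-12 + 12 + 18 + 12 - 16)·sqrt(11) = 14*sqrt(11)

14*sqrt(11)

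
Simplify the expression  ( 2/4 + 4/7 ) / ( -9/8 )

-20/21

Numerator: 2/4 + 4/7 = 15/14
Denominator: -9/8 = -9/8
Divide: (15/14) · (-8/9) = -20/21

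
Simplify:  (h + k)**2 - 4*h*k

(h - k)**2

After expansion: h**2 - 2*h*k + k**2 — a perfect-square trinomial.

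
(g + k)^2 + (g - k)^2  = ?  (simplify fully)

2*g^2 + 2*k^2

Write as f(g,k) + f(g,-k) and expand.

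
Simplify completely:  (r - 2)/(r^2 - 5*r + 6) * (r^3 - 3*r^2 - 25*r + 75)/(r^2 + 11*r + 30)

(r - 5)/(r + 6)

Factor: r^2 - 5*r + 6 = (r - 3)*(r - 2);  r^3 - 3*r^2 - 25*r + 75 = (r + 5)*(r - 5)*(r - 3);  r^2 + 11*r + 30 = (r + 5)*(r + 6)
Cancel the common factors (r - 2), (r + 5), (r - 3).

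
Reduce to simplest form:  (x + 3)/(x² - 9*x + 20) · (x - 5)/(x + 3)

1/(x - 4)

Factor: x² - 9*x + 20 = (x - 5)·(x - 4)
Cancel the common factors (x + 3), (x - 5).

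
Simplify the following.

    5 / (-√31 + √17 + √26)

Group as (√17 + √26) - √31; multiply by (√17 + √26) + √31, then rationalise the remaining surd.

(-30*√31 + 55*√26 + 100*√17 + 5*√13702)/812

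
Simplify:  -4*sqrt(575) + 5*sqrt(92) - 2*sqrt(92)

-14*sqrt(23)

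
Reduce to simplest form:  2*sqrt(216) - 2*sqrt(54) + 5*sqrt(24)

16*sqrt(6)

2*sqrt(216) = 12*sqrt(6); 2*sqrt(54) = 6*sqrt(6); 5*sqrt(24) = 10*sqrt(6)
Combine: (12 - 6 + 10)·sqrt(6) = 16*sqrt(6)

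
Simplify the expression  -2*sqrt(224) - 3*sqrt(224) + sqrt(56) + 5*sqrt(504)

2*sqrt(224) = 8*sqrt(14); 3*sqrt(224) = 12*sqrt(14); sqrt(56) = 2*sqrt(14); 5*sqrt(504) = 30*sqrt(14)
Combine: (-8 - 12 + 2 + 30)·sqrt(14) = 12*sqrt(14)

12*sqrt(14)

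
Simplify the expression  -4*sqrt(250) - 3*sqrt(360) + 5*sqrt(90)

-23*sqrt(10)

4*sqrt(250) = 20*sqrt(10); 3*sqrt(360) = 18*sqrt(10); 5*sqrt(90) = 15*sqrt(10)
Combine: (-20 - 18 + 15)·sqrt(10) = -23*sqrt(10)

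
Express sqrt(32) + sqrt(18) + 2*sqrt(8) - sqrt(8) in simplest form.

9*sqrt(2)

sqrt(32) = 4*sqrt(2); sqrt(18) = 3*sqrt(2); 2*sqrt(8) = 4*sqrt(2); sqrt(8) = 2*sqrt(2)
Combine: (4 + 3 + 4 - 2)·sqrt(2) = 9*sqrt(2)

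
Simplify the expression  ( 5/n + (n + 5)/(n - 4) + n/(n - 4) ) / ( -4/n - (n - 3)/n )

Numerator: 5/n + (n + 5)/(n - 4) + n/(n - 4) = (2*n**2 + 10*n - 20)/(n**2 - 4*n)
Denominator: -4/n - (n - 3)/n = (-n - 1)/n
Divide: ((2*n**2 + 10*n - 20)/(n**2 - 4*n)) · (n/(-n - 1)) = (-2*n**2 - 10*n + 20)/(n**2 - 3*n - 4)

(-2*n**2 - 10*n + 20)/(n**2 - 3*n - 4)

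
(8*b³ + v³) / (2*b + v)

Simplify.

v^3 + (2*b)^3 = (2*b + v)(4*b² - 2*b*v + v²).

4*b² - 2*b*v + v²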